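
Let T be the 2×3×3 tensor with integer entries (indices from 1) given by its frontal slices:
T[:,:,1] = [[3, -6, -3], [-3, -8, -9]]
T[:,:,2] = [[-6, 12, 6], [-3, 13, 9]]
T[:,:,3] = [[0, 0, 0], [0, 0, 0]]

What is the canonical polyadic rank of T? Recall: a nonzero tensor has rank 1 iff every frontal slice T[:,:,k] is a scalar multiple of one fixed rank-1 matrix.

Lower bound: the mode-1 unfolding of T (rows indexed by i, columns by (j,k) = (1,1), (1,2), (1,3), (2,1), (2,2), (2,3), (3,1), (3,2), (3,3)) is [[3, -6, 0, -6, 12, 0, -3, 6, 0], [-3, -3, 0, -8, 13, 0, -9, 9, 0]].
There the 2×2 minor on rows i ∈ {1, 2}, columns (j,k) ∈ {(1,1), (1,2)} is det [[3, -6], [-3, -3]] = -27 ≠ 0, so this unfolding has rank ≥ 2; CP rank is at least every unfolding rank, so rank(T) ≥ 2. (Flattening ranks never certify an upper bound on CP rank; for that we must actually write T with 2 rank-1 terms.)
Upper bound — finding two terms. Write S_k = T[:,:,k] for the frontal slices: S₁ = [[3, -6, -3], [-3, -8, -9]], S₂ = [[-6, 12, 6], [-3, 13, 9]], S₃ = [[0, 0, 0], [0, 0, 0]].
If T = a₁ ⊗ b₁ ⊗ c₁ + a₂ ⊗ b₂ ⊗ c₂ then each S_k = c₁[k]·a₁b₁ᵀ + c₂[k]·a₂b₂ᵀ. S₁ and S₂ are linearly independent, so a₁b₁ᵀ and a₂b₂ᵀ must span the same plane of matrices: they are the rank-1 matrices of the form x·S₁ + y·S₂.
The 2×2 minor of x·S₁ + y·S₂ on rows {1,2}, columns {1,2} is −42·x² + 105·xy − 42·y² = (-21)·(x − 2·y)(2·x − y), vanishing at (x:y) = (2:1) and (1:2).
M₁ = 2·S₁ + S₂ = [[0, 0, 0], [-9, -3, -9]] = (-3)·[0, 1][3, 1, 3]ᵀ and M₂ = S₁ + 2·S₂ = [[-9, 18, 9], [-9, 18, 9]] = (-9)·[1, 1][1, -2, -1]ᵀ, so take a₁ = [0, 1], b₁ = [3, 1, 3], a₂ = [1, 1], b₂ = [1, -2, -1].
Each slice is an integer combination of E₁ = a₁b₁ᵀ and E₂ = a₂b₂ᵀ: S₁ = −2·E₁ + 3·E₂, S₂ = E₁ − 6·E₂, S₃ = 0; reading off coefficients, c₁ = [-2, 1, 0] and c₂ = [3, -6, 0].
Hence T = [0, 1] ⊗ [3, 1, 3] ⊗ [-2, 1, 0] + [1, 1] ⊗ [1, -2, -1] ⊗ [3, -6, 0], so rank(T) ≤ 2.
These bounds meet, so rank(T) = 2.
Check entry T[1,2,3] = 0: (0)·(1)·(0) + (1)·(-2)·(0) = 0.

2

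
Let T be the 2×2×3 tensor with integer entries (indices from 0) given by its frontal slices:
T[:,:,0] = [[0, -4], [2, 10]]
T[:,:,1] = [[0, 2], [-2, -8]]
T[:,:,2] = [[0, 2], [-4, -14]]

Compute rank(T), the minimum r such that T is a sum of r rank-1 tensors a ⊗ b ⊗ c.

Lower bound: the mode-3 unfolding of T (rows indexed by k, columns by (i,j) = (0,0), (0,1), (1,0), (1,1)) is [[0, -4, 2, 10], [0, 2, -2, -8], [0, 2, -4, -14]].
There the 2×2 minor on rows k ∈ {0, 1}, columns (i,j) ∈ {(0,1), (1,0)} is det [[-4, 2], [2, -2]] = 4 ≠ 0, so this unfolding has rank ≥ 2; CP rank is at least every unfolding rank, so rank(T) ≥ 2. (This is only a lower bound: in general the CP rank may exceed every unfolding rank, so we still need to exhibit 2 rank-1 terms summing to T.)
Upper bound — finding two terms. Write S_k = T[:,:,k] for the frontal slices: S₀ = [[0, -4], [2, 10]], S₁ = [[0, 2], [-2, -8]], S₂ = [[0, 2], [-4, -14]].
If T = a₁ ⊗ b₁ ⊗ c₁ + a₂ ⊗ b₂ ⊗ c₂ then each S_k = c₁[k]·a₁b₁ᵀ + c₂[k]·a₂b₂ᵀ. S₀ and S₁ are linearly independent, so a₁b₁ᵀ and a₂b₂ᵀ must span the same plane of matrices: they are the rank-1 matrices of the form x·S₀ + y·S₁.
det(x·S₀ + y·S₁) is 8·x² − 12·xy + 4·y² = 4·(2·x − y)(x − y), vanishing at (x:y) = (1:2) and (1:1).
M₁ = S₀ + 2·S₁ = [[0, 0], [-2, -6]] = (-2)·(0, 1)(1, 3)ᵀ and M₂ = S₀ + S₁ = [[0, -2], [0, 2]] = (-2)·(1, -1)(0, 1)ᵀ, so take a₁ = (0, 1), b₁ = (1, 3), a₂ = (1, -1), b₂ = (0, 1).
Each slice is an integer combination of E₁ = a₁b₁ᵀ and E₂ = a₂b₂ᵀ: S₀ = 2·E₁ − 4·E₂, S₁ = −2·E₁ + 2·E₂, S₂ = −4·E₁ + 2·E₂; reading off coefficients, c₁ = (2, -2, -4) and c₂ = (-4, 2, 2).
Hence T = (0, 1) ⊗ (1, 3) ⊗ (2, -2, -4) + (1, -1) ⊗ (0, 1) ⊗ (-4, 2, 2), so rank(T) ≤ 2.
These bounds meet, so rank(T) = 2.

2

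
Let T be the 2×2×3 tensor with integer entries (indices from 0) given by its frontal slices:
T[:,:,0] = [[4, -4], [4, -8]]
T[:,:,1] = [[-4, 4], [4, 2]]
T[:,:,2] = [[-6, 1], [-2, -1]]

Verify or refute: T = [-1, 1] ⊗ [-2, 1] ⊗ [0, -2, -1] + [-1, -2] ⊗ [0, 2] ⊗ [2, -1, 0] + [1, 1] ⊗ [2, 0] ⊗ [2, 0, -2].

Reconstruct entrywise from the claimed factors. For example, T[1,1,0] = -8 and Σₗ aₗ[1]bₗ[1]cₗ[0] = (1)·(1)·(0) + (-2)·(2)·(2) + (1)·(0)·(2) = -8; checking all 12 entries, every one matches. The claim holds.

Yes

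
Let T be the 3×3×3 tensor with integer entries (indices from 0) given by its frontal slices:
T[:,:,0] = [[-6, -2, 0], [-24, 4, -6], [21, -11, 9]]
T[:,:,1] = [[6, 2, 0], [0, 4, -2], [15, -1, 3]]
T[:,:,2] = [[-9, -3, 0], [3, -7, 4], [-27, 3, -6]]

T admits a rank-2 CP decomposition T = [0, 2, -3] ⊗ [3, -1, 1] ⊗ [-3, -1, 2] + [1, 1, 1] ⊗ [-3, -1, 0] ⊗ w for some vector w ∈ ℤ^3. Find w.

w = [2, -2, 3]

Subtract the known terms from T to get the rank-1 residual R = [1, 1, 1] ⊗ [-3, -1, 0] ⊗ w, so R[i,j,k] = a[i]·b[j]·w[k]. Pick indices with nonzero a[0]·b[0] = (1)·(-3) = -3. Only the fibre through (0,0,·) is needed: R[0,0,:] = T[0,0,:] − Σₗ aₗ[0]bₗ[0]cₗ = [-6, 6, -9] − (0)·(3)·[-3, -1, 2] = [-6, 6, -9]. Then w[k] = R[0,0,k] / -3 for each k, giving w = [-6, 6, -9] / -3 = [2, -2, 3].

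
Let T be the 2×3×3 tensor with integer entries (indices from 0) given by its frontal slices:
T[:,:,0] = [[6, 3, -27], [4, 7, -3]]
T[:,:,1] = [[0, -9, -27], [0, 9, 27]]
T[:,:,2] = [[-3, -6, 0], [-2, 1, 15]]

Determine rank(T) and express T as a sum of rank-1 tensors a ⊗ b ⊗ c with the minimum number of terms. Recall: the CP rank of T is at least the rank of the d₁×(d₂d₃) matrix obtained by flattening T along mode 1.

Lower bound: the mode-1 unfolding of T (rows indexed by i, columns by (j,k) = (0,0), (0,1), (0,2), (1,0), (1,1), (1,2), (2,0), (2,1), (2,2)) is [[6, 0, -3, 3, -9, -6, -27, -27, 0], [4, 0, -2, 7, 9, 1, -3, 27, 15]].
There the 2×2 minor on rows i ∈ {0, 1}, columns (j,k) ∈ {(0,0), (1,0)} is det [[6, 3], [4, 7]] = 30 ≠ 0, so this unfolding has rank ≥ 2; CP rank is at least every unfolding rank, so rank(T) ≥ 2. (Flattening ranks never certify an upper bound on CP rank; for that we must actually write T with 2 rank-1 terms.)
Upper bound — finding two terms. Write S_k = T[:,:,k] for the frontal slices: S₀ = [[6, 3, -27], [4, 7, -3]], S₁ = [[0, -9, -27], [0, 9, 27]], S₂ = [[-3, -6, 0], [-2, 1, 15]].
If T = a₁ ⊗ b₁ ⊗ c₁ + a₂ ⊗ b₂ ⊗ c₂ then each S_k = c₁[k]·a₁b₁ᵀ + c₂[k]·a₂b₂ᵀ. S₀ and S₁ are linearly independent, so a₁b₁ᵀ and a₂b₂ᵀ must span the same plane of matrices: they are the rank-1 matrices of the form x·S₀ + y·S₁.
The 2×2 minor of x·S₀ + y·S₁ on rows {0,1}, columns {0,1} is 30·x² + 90·xy = 30·(x + 3·y)(x), vanishing at (x:y) = (3:-1) and (0:1).
M₁ = 3·S₀ − S₁ = [[18, 18, -54], [12, 12, -36]] = 6·(3, 2)(1, 1, -3)ᵀ and M₂ = S₁ = [[0, -9, -27], [0, 9, 27]] = (-9)·(1, -1)(0, 1, 3)ᵀ, so take a₁ = (3, 2), b₁ = (1, 1, -3), a₂ = (1, -1), b₂ = (0, 1, 3).
Each slice is an integer combination of E₁ = a₁b₁ᵀ and E₂ = a₂b₂ᵀ: S₀ = 2·E₁ − 3·E₂, S₁ = −9·E₂, S₂ = −E₁ − 3·E₂; reading off coefficients, c₁ = (2, 0, -1) and c₂ = (-3, -9, -3).
Hence T = (3, 2) ⊗ (1, 1, -3) ⊗ (2, 0, -1) + (1, -1) ⊗ (0, 1, 3) ⊗ (-3, -9, -3), so rank(T) ≤ 2.
These bounds meet, so rank(T) = 2.
Check entry T[0,2,2] = 0: (3)·(-3)·(-1) + (1)·(3)·(-3) = 0.

rank(T) = 2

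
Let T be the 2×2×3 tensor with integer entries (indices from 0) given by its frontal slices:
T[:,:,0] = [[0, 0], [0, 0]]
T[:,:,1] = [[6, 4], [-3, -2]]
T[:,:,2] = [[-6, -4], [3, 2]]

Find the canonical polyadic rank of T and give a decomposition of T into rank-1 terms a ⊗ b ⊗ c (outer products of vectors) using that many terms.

Lower bound: T ≠ 0 (e.g. T[0,0,1] = 6), so rank(T) ≥ 1.
Upper bound: if T = a ⊗ b ⊗ c then every fibre of T is a multiple of the corresponding factor, so read the factors off the fibres through the nonzero entry T[0,0,1] = 6.
The mode-1 fibre T[:,0,1] = [6, -3] gives a = (2, -1) (primitive direction); the mode-2 fibre T[0,:,1] = [6, 4] gives b = (3, 2); then c[k] = T[0,0,k] / (a[0]·b[0]) = [0, 6, -6] / 6 = (0, 1, -1).
Expanding (2, -1) ⊗ (3, 2) ⊗ (0, 1, -1) reproduces all 12 entries of T, so T = (2, -1) ⊗ (3, 2) ⊗ (0, 1, -1) and rank(T) ≤ 1.
These bounds meet, so rank(T) = 1.
Check entry T[1,0,1] = -3: (-1)·(3)·(1) = -3.

rank(T) = 1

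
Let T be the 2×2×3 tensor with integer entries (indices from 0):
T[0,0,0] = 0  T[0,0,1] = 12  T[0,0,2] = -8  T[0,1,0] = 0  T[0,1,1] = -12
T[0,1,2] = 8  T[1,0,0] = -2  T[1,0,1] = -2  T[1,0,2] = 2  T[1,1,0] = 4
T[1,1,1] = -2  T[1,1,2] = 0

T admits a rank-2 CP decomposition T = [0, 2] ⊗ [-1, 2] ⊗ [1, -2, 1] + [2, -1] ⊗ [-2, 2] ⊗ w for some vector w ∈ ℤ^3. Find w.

w = [0, -3, 2]

Subtract the known terms from T to get the rank-1 residual R = [2, -1] ⊗ [-2, 2] ⊗ w, so R[i,j,k] = a[i]·b[j]·w[k]. Pick indices with nonzero a[0]·b[0] = (2)·(-2) = -4. Only the fibre through (0,0,·) is needed: R[0,0,:] = T[0,0,:] − Σₗ aₗ[0]bₗ[0]cₗ = [0, 12, -8] − (0)·(-1)·[1, -2, 1] = [0, 12, -8]. Then w[k] = R[0,0,k] / -4 for each k, giving w = [0, 12, -8] / -4 = [0, -3, 2].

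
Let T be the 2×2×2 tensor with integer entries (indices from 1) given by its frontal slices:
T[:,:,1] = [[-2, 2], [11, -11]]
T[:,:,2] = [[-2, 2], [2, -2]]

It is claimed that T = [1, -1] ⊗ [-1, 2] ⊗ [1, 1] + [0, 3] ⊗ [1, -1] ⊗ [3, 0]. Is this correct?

No

Reconstruct entry (1,1,1) from the claimed factors: Σₗ aₗ[1]bₗ[1]cₗ[1] = (1)·(-1)·(1) + (0)·(1)·(3) = -1, but T[1,1,1] = -2. The claim is false.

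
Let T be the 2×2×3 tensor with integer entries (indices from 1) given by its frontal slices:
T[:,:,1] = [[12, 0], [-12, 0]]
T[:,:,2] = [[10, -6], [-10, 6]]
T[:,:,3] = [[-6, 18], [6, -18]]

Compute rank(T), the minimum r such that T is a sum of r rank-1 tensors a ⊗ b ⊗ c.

2

Lower bound: in the mode-2 unfolding of T (rows indexed by j, columns by (i,k)) the 2×2 minor on rows j ∈ {1, 2}, columns (i,k) ∈ {(1,1), (1,2)} is det [[12, 10], [0, -6]] = -72 ≠ 0, so that unfolding has rank ≥ 2 and hence rank(T) ≥ 2 (CP rank is at least every unfolding rank, though it can be larger).
Upper bound: T[i,:,:] = a[i]·M for every slice, with a = (1, -1) and M = [[12, 10, -6], [0, -6, 18]] (rows j, columns k).
Splitting M by its rows (j = 1, 2), M = (1, 0)(12, 10, -6)ᵀ + (0, 1)(0, -6, 18)ᵀ.
Hence T = (1, -1) ⊗ (1, 0) ⊗ (12, 10, -6) + (1, -1) ⊗ (0, 1) ⊗ (0, -6, 18), so rank(T) ≤ 2.
These bounds meet, so rank(T) = 2.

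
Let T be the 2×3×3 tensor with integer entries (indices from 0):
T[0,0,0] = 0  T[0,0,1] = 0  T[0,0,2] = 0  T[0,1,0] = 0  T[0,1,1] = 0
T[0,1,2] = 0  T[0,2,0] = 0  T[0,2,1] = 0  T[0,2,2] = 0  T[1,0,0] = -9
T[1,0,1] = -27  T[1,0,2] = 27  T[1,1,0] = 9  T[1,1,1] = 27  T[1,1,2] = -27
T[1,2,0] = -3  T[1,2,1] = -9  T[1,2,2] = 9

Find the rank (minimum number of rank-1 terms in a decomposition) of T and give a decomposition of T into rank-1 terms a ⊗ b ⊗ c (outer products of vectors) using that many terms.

rank(T) = 1

Lower bound: T ≠ 0 (e.g. T[1,0,0] = -9), so rank(T) ≥ 1.
Upper bound: if T = a ⊗ b ⊗ c then every fibre of T is a multiple of the corresponding factor, so read the factors off the fibres through the nonzero entry T[1,0,0] = -9.
The mode-1 fibre T[:,0,0] = [0, -9] gives a = (0, 1) (primitive direction); the mode-2 fibre T[1,:,0] = [-9, 9, -3] gives b = (3, -3, 1); then c[k] = T[1,0,k] / (a[1]·b[0]) = [-9, -27, 27] / 3 = (-3, -9, 9).
Expanding (0, 1) ⊗ (3, -3, 1) ⊗ (-3, -9, 9) reproduces all 18 entries of T, so T = (0, 1) ⊗ (3, -3, 1) ⊗ (-3, -9, 9) and rank(T) ≤ 1.
These bounds meet, so rank(T) = 1.
Check entry T[1,1,2] = -27: (1)·(-3)·(9) = -27.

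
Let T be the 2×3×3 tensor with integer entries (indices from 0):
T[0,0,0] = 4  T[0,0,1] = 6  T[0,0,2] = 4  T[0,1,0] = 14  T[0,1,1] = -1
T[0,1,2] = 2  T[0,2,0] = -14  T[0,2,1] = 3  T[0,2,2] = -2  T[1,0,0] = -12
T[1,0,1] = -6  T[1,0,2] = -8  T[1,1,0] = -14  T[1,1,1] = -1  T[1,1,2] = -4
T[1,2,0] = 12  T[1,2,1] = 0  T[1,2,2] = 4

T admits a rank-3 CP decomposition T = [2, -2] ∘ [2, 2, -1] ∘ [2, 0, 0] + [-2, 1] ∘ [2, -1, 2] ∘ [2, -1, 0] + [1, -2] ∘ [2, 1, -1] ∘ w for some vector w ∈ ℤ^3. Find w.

Subtract the known terms from T to get the rank-1 residual R = [1, -2] ∘ [2, 1, -1] ∘ w, so R[i,j,k] = a[i]·b[j]·w[k]. Pick indices with nonzero a[0]·b[0] = (1)·(2) = 2. Only the fibre through (0,0,·) is needed: R[0,0,:] = T[0,0,:] − Σₗ aₗ[0]bₗ[0]cₗ = [4, 6, 4] − (2)·(2)·[2, 0, 0] − (-2)·(2)·[2, -1, 0] = [4, 2, 4]. Then w[k] = R[0,0,k] / 2 for each k, giving w = [4, 2, 4] / 2 = [2, 1, 2].

w = [2, 1, 2]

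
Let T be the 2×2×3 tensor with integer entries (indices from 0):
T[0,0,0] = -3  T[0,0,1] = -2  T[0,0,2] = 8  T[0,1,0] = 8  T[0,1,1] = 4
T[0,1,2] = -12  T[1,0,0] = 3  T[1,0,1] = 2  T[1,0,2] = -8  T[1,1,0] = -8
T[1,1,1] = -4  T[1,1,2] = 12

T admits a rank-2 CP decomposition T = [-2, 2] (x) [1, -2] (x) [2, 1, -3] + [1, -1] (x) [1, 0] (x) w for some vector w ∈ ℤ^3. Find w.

w = [1, 0, 2]

Subtract the known terms from T to get the rank-1 residual R = [1, -1] (x) [1, 0] (x) w, so R[i,j,k] = a[i]·b[j]·w[k]. Pick indices with nonzero a[0]·b[0] = (1)·(1) = 1. Only the fibre through (0,0,·) is needed: R[0,0,:] = T[0,0,:] − Σₗ aₗ[0]bₗ[0]cₗ = [-3, -2, 8] − (-2)·(1)·[2, 1, -3] = [1, 0, 2]. Then w[k] = R[0,0,k] / 1 for each k, giving w = [1, 0, 2] / 1 = [1, 0, 2].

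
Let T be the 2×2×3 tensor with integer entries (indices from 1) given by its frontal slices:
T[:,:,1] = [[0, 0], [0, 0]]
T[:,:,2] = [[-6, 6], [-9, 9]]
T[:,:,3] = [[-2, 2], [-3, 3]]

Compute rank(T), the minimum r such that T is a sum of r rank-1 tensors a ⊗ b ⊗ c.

1

Lower bound: T ≠ 0 (e.g. T[1,1,2] = -6), so rank(T) ≥ 1.
Upper bound: if T = a ⊗ b ⊗ c then every fibre of T is a multiple of the corresponding factor, so read the factors off the fibres through the nonzero entry T[1,1,2] = -6.
The mode-1 fibre T[:,1,2] = [-6, -9] gives a = [2, 3] (primitive direction); the mode-2 fibre T[1,:,2] = [-6, 6] gives b = [1, -1]; then c[k] = T[1,1,k] / (a[1]·b[1]) = [0, -6, -2] / 2 = [0, -3, -1].
Expanding [2, 3] ⊗ [1, -1] ⊗ [0, -3, -1] reproduces all 12 entries of T, so T = [2, 3] ⊗ [1, -1] ⊗ [0, -3, -1] and rank(T) ≤ 1.
These bounds meet, so rank(T) = 1.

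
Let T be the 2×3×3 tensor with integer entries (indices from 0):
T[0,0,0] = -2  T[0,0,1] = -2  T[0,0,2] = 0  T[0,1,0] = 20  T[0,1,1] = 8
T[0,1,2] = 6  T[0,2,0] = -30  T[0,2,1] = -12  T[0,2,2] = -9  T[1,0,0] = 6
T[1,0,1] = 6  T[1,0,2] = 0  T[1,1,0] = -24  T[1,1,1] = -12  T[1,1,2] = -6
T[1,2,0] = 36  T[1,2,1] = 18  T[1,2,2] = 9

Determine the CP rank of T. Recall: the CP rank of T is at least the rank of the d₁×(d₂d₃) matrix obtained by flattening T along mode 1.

Lower bound: the mode-2 unfolding of T (rows indexed by j, columns by (i,k) = (0,0), (0,1), (0,2), (1,0), (1,1), (1,2)) is [[-2, -2, 0, 6, 6, 0], [20, 8, 6, -24, -12, -6], [-30, -12, -9, 36, 18, 9]].
There the 2×2 minor on rows j ∈ {0, 1}, columns (i,k) ∈ {(0,0), (0,1)} is det [[-2, -2], [20, 8]] = 24 ≠ 0, so this unfolding has rank ≥ 2; CP rank is at least every unfolding rank, so rank(T) ≥ 2. (This is only a lower bound: in general the CP rank may exceed every unfolding rank, so we still need to exhibit 2 rank-1 terms summing to T.)
Upper bound — finding two terms. Write S_k = T[:,:,k] for the frontal slices: S₀ = [[-2, 20, -30], [6, -24, 36]], S₁ = [[-2, 8, -12], [6, -12, 18]], S₂ = [[0, 6, -9], [0, -6, 9]].
If T = a₁ ⊗ b₁ ⊗ c₁ + a₂ ⊗ b₂ ⊗ c₂ then each S_k = c₁[k]·a₁b₁ᵀ + c₂[k]·a₂b₂ᵀ. S₀ and S₁ are linearly independent, so a₁b₁ᵀ and a₂b₂ᵀ must span the same plane of matrices: they are the rank-1 matrices of the form x·S₀ + y·S₁.
The 2×2 minor of x·S₀ + y·S₁ on rows {0,1}, columns {0,1} is −72·x² − 96·xy − 24·y² = (-24)·(x + y)(3·x + y), vanishing at (x:y) = (1:-1) and (1:-3).
M₁ = S₀ − S₁ = [[0, 12, -18], [0, -12, 18]] = 6·[1, -1][0, 2, -3]ᵀ and M₂ = S₀ − 3·S₁ = [[4, -4, 6], [-12, 12, -18]] = 2·[1, -3][2, -2, 3]ᵀ, so take a₁ = [1, -1], b₁ = [0, 2, -3], a₂ = [1, -3], b₂ = [2, -2, 3].
Each slice is an integer combination of E₁ = a₁b₁ᵀ and E₂ = a₂b₂ᵀ: S₀ = 9·E₁ − E₂, S₁ = 3·E₁ − E₂, S₂ = 3·E₁; reading off coefficients, c₁ = [9, 3, 3] and c₂ = [-1, -1, 0].
Hence T = [1, -1] ⊗ [0, 2, -3] ⊗ [9, 3, 3] + [1, -3] ⊗ [2, -2, 3] ⊗ [-1, -1, 0], so rank(T) ≤ 2.
These bounds meet, so rank(T) = 2.

2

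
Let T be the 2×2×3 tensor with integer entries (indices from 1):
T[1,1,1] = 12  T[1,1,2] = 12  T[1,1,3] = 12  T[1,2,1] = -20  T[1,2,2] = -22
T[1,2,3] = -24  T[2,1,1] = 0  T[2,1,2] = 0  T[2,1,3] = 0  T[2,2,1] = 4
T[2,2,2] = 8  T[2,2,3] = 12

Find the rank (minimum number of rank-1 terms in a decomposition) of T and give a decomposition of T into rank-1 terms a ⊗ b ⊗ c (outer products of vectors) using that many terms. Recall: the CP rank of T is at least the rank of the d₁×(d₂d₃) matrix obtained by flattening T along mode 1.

rank(T) = 2

Lower bound: in the mode-1 unfolding of T (rows indexed by i, columns by (j,k)) the 2×2 minor on rows i ∈ {1, 2}, columns (j,k) ∈ {(1,1), (2,1)} is det [[12, -20], [0, 4]] = 48 ≠ 0, so that unfolding has rank ≥ 2 and hence rank(T) ≥ 2 (CP rank is at least every unfolding rank, though it can be larger).
Upper bound: with S_k = T[:,:,k], the two rank-1 terms a₁b₁ᵀ, a₂b₂ᵀ are the rank-1 members of the pencil x·S₁ + y·S₂.
det(x·S₁ + y·S₂) is 48·x² + 144·xy + 96·y² = 48·(x + 2·y)(x + y), vanishing at (x:y) = (2:-1) and (1:-1).
M₁ = 2·S₁ − S₂ = [[12, -18], [0, 0]] = 6·(1, 0)(2, -3)ᵀ and M₂ = S₁ − S₂ = [[0, 2], [0, -4]] = 2·(1, -2)(0, 1)ᵀ, so take a₁ = (1, 0), b₁ = (2, -3), a₂ = (1, -2), b₂ = (0, 1).
Each slice is an integer combination of E₁ = a₁b₁ᵀ and E₂ = a₂b₂ᵀ: S₁ = 6·E₁ − 2·E₂, S₂ = 6·E₁ − 4·E₂, S₃ = 6·E₁ − 6·E₂; reading off coefficients, c₁ = (6, 6, 6) and c₂ = (-2, -4, -6).
Hence T = (1, 0) ⊗ (2, -3) ⊗ (6, 6, 6) + (1, -2) ⊗ (0, 1) ⊗ (-2, -4, -6), so rank(T) ≤ 2.
These bounds meet, so rank(T) = 2.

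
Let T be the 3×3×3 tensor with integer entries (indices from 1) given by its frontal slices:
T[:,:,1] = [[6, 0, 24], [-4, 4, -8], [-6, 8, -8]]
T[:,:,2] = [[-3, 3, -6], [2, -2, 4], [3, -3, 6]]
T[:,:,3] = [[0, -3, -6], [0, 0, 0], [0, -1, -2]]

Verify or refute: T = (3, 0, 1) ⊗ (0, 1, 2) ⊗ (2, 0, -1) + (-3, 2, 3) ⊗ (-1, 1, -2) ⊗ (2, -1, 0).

Yes

Reconstruct entrywise from the claimed factors. For example, T[3,2,3] = -1 and Σₗ aₗ[3]bₗ[2]cₗ[3] = (1)·(1)·(-1) + (3)·(1)·(0) = -1; checking all 27 entries, every one matches. The claim holds.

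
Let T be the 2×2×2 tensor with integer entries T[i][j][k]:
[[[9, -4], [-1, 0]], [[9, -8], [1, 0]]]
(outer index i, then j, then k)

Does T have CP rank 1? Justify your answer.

The mode-2 unfolding of T (rows indexed by j, columns by (i,k) = (0,0), (0,1), (1,0), (1,1)) is [[9, -4, 9, -8], [-1, 0, 1, 0]].
There the 2×2 minor on rows j ∈ {0, 1}, columns (i,k) ∈ {(0,0), (0,1)} is det [[9, -4], [-1, 0]] = -4 ≠ 0, so this unfolding has rank ≥ 2; CP rank is at least every unfolding rank, so rank(T) ≥ 2.
In particular rank(T) ≥ 2 > 1, so T is not rank-1.

No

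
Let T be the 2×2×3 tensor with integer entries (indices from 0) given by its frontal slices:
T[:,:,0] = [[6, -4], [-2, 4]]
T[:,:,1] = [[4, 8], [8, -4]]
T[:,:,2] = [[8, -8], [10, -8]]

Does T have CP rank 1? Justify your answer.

The mode-3 unfolding of T (rows indexed by k, columns by (i,j) = (0,0), (0,1), (1,0), (1,1)) is [[6, -4, -2, 4], [4, 8, 8, -4], [8, -8, 10, -8]].
There the 3×3 minor on rows k ∈ {0, 1, 2}, columns (i,j) ∈ {(0,0), (0,1), (1,0)} is det [[6, -4, -2], [4, 8, 8], [8, -8, 10]] = 960 ≠ 0, so this unfolding has rank ≥ 3; CP rank is at least every unfolding rank, so rank(T) ≥ 3.
In particular rank(T) ≥ 3 > 1, so T is not rank-1.

No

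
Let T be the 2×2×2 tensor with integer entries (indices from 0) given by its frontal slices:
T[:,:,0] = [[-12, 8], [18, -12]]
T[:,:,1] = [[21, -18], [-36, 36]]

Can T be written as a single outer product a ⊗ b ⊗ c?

No

The mode-1 unfolding of T (rows indexed by i, columns by (j,k) = (0,0), (0,1), (1,0), (1,1)) is [[-12, 21, 8, -18], [18, -36, -12, 36]].
There the 2×2 minor on rows i ∈ {0, 1}, columns (j,k) ∈ {(0,0), (0,1)} is det [[-12, 21], [18, -36]] = 54 ≠ 0, so this unfolding has rank ≥ 2; CP rank is at least every unfolding rank, so rank(T) ≥ 2.
In particular rank(T) ≥ 2 > 1, so T is not rank-1.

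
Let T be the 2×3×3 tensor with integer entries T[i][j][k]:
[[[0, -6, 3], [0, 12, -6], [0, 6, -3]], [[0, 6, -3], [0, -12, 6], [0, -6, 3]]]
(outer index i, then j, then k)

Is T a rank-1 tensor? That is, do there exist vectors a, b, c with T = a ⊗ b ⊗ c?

Yes

If T = a ⊗ b ⊗ c then every fibre of T is a multiple of the corresponding factor, so read the factors off the fibres through the nonzero entry T[0,0,1] = -6.
The mode-1 fibre T[:,0,1] = [-6, 6] gives a = (1, -1) (primitive direction); the mode-2 fibre T[0,:,1] = [-6, 12, 6] gives b = (1, -2, -1); then c[k] = T[0,0,k] / (a[0]·b[0]) = [0, -6, 3] / 1 = (0, -6, 3).
Expanding (1, -1) ⊗ (1, -2, -1) ⊗ (0, -6, 3) reproduces all 18 entries of T, so T = (1, -1) ⊗ (1, -2, -1) ⊗ (0, -6, 3) and rank(T) ≤ 1.
Equivalently every frontal slice T[:,:,k] is c[k] times the rank-1 matrix (1, -1) ⊗ (1, -2, -1). So T has rank 1 (it is nonzero).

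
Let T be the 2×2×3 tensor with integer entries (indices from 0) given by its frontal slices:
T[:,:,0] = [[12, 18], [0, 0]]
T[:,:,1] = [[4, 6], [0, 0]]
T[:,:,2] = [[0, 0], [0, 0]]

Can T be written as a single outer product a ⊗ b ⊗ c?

Yes

If T = a ⊗ b ⊗ c then every fibre of T is a multiple of the corresponding factor, so read the factors off the fibres through the nonzero entry T[0,0,0] = 12.
The mode-1 fibre T[:,0,0] = [12, 0] gives a = (1, 0) (primitive direction); the mode-2 fibre T[0,:,0] = [12, 18] gives b = (2, 3); then c[k] = T[0,0,k] / (a[0]·b[0]) = [12, 4, 0] / 2 = (6, 2, 0).
Expanding (1, 0) ⊗ (2, 3) ⊗ (6, 2, 0) reproduces all 12 entries of T, so T = (1, 0) ⊗ (2, 3) ⊗ (6, 2, 0) and rank(T) ≤ 1.
Equivalently every frontal slice T[:,:,k] is c[k] times the rank-1 matrix (1, 0) ⊗ (2, 3). So T has rank 1 (it is nonzero).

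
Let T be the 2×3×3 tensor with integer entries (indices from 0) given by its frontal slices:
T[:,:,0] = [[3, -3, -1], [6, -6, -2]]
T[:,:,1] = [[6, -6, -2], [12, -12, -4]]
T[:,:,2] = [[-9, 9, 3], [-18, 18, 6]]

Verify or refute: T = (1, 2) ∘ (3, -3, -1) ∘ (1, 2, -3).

Reconstruct entrywise from the claimed factors. For example, T[1,1,0] = -6 and Σₗ aₗ[1]bₗ[1]cₗ[0] = (2)·(-3)·(1) = -6; checking all 18 entries, every one matches. The claim holds.

Yes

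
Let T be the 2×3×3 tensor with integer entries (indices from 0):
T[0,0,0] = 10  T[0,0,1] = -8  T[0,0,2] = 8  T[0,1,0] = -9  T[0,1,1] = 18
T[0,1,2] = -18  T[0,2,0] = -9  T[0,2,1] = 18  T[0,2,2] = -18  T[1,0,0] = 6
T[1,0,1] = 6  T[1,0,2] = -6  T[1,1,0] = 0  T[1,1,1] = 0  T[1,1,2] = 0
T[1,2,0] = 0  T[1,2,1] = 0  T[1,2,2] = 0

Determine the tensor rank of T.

2

Lower bound: the mode-1 unfolding of T (rows indexed by i, columns by (j,k) = (0,0), (0,1), (0,2), (1,0), (1,1), (1,2), (2,0), (2,1), (2,2)) is [[10, -8, 8, -9, 18, -18, -9, 18, -18], [6, 6, -6, 0, 0, 0, 0, 0, 0]].
There the 2×2 minor on rows i ∈ {0, 1}, columns (j,k) ∈ {(0,0), (0,1)} is det [[10, -8], [6, 6]] = 108 ≠ 0, so this unfolding has rank ≥ 2; CP rank is at least every unfolding rank, so rank(T) ≥ 2. (Flattening ranks never certify an upper bound on CP rank; for that we must actually write T with 2 rank-1 terms.)
Upper bound — finding two terms. Write S_k = T[:,:,k] for the frontal slices: S₀ = [[10, -9, -9], [6, 0, 0]], S₁ = [[-8, 18, 18], [6, 0, 0]], S₂ = [[8, -18, -18], [-6, 0, 0]].
If T = a₁ ⊗ b₁ ⊗ c₁ + a₂ ⊗ b₂ ⊗ c₂ then each S_k = c₁[k]·a₁b₁ᵀ + c₂[k]·a₂b₂ᵀ. S₀ and S₁ are linearly independent, so a₁b₁ᵀ and a₂b₂ᵀ must span the same plane of matrices: they are the rank-1 matrices of the form x·S₀ + y·S₁.
The 2×2 minor of x·S₀ + y·S₁ on rows {0,1}, columns {0,1} is 54·x² − 54·xy − 108·y² = 54·(x − 2·y)(x + y), vanishing at (x:y) = (2:1) and (1:-1).
M₁ = 2·S₀ + S₁ = [[12, 0, 0], [18, 0, 0]] = 6·[2, 3][1, 0, 0]ᵀ and M₂ = S₀ − S₁ = [[18, -27, -27], [0, 0, 0]] = 9·[1, 0][2, -3, -3]ᵀ, so take a₁ = [2, 3], b₁ = [1, 0, 0], a₂ = [1, 0], b₂ = [2, -3, -3].
Each slice is an integer combination of E₁ = a₁b₁ᵀ and E₂ = a₂b₂ᵀ: S₀ = 2·E₁ + 3·E₂, S₁ = 2·E₁ − 6·E₂, S₂ = −2·E₁ + 6·E₂; reading off coefficients, c₁ = [2, 2, -2] and c₂ = [3, -6, 6].
Hence T = [2, 3] ⊗ [1, 0, 0] ⊗ [2, 2, -2] + [1, 0] ⊗ [2, -3, -3] ⊗ [3, -6, 6], so rank(T) ≤ 2.
These bounds meet, so rank(T) = 2.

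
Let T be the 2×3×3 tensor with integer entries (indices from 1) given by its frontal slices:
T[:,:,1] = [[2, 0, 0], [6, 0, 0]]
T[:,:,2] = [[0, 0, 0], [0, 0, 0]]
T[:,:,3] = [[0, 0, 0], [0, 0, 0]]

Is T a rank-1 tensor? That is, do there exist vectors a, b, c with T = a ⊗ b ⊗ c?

The mode-1 fibre T[:,1,1] = [2, 6] gives a = [1, 3] (primitive direction); the mode-2 fibre T[1,:,1] = [2, 0, 0] gives b = [1, 0, 0]; then c[k] = T[1,1,k] / (a[1]·b[1]) = [2, 0, 0] / 1 = [2, 0, 0].
Expanding [1, 3] ⊗ [1, 0, 0] ⊗ [2, 0, 0] reproduces all 18 entries of T, so T = [1, 3] ⊗ [1, 0, 0] ⊗ [2, 0, 0] and rank(T) ≤ 1.
Equivalently every frontal slice T[:,:,k] is c[k] times the rank-1 matrix [1, 3] ⊗ [1, 0, 0]. So T has rank 1 (it is nonzero).

Yes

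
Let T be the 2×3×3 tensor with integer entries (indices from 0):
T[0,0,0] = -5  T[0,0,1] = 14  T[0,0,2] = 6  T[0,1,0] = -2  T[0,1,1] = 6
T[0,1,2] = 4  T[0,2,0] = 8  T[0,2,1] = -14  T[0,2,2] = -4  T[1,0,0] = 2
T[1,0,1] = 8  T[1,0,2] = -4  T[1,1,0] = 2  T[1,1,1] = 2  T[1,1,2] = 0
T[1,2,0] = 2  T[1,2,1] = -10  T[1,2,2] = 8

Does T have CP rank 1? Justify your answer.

No

The mode-3 unfolding of T (rows indexed by k, columns by (i,j) = (0,0), (0,1), (0,2), (1,0), (1,1), (1,2)) is [[-5, -2, 8, 2, 2, 2], [14, 6, -14, 8, 2, -10], [6, 4, -4, -4, 0, 8]].
There the 3×3 minor on rows k ∈ {0, 1, 2}, columns (i,j) ∈ {(0,0), (0,1), (0,2)} is det [[-5, -2, 8], [14, 6, -14], [6, 4, -4]] = 56 ≠ 0, so this unfolding has rank ≥ 3; CP rank is at least every unfolding rank, so rank(T) ≥ 3.
In particular rank(T) ≥ 3 > 1, so T is not rank-1.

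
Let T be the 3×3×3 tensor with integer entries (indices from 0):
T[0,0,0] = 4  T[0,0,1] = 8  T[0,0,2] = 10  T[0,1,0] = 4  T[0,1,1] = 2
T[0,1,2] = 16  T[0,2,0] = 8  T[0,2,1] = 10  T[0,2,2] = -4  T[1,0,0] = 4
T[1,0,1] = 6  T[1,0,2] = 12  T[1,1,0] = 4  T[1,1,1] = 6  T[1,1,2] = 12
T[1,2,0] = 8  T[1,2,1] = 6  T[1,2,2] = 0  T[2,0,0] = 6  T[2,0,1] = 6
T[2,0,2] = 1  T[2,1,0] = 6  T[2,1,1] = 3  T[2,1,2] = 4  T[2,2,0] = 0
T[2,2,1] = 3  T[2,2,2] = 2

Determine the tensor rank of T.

Lower bound: in the mode-2 unfolding of T (rows indexed by j, columns by (i,k)) the 3×3 minor on rows j ∈ {0, 1, 2}, columns (i,k) ∈ {(0,0), (0,1), (0,2)} is det [[4, 8, 10], [4, 2, 16], [8, 10, -4]] = 720 ≠ 0, so that unfolding has rank ≥ 3 and hence rank(T) ≥ 3 (CP rank is at least every unfolding rank, though it can be larger).
Upper bound: T is a sum of 3 rank-1 terms, T = [2, 0, 1] ⊗ [1, -2, 2] ⊗ [0, 1, -1] + [2, 2, -1] ⊗ [1, 1, -1] ⊗ [-2, -1, 2] + [2, 2, 1] ⊗ [2, 2, 1] ⊗ [2, 2, 2] (written with every a and b primitive with positive leading entry and the scale carried by c; CP decompositions are not unique, and this one is verified by expanding entrywise), so rank(T) ≤ 3.
These bounds meet, so rank(T) = 3.

3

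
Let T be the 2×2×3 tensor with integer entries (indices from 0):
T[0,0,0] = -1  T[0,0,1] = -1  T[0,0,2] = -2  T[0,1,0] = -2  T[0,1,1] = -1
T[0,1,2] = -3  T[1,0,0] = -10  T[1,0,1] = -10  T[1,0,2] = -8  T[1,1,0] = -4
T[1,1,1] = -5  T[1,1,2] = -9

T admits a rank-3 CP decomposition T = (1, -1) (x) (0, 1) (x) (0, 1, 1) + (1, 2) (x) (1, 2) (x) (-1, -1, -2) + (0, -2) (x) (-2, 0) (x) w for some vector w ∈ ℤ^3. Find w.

Subtract the known terms from T to get the rank-1 residual R = (0, -2) (x) (-2, 0) (x) w, so R[i,j,k] = a[i]·b[j]·w[k]. Pick indices with nonzero a[1]·b[0] = (-2)·(-2) = 4. Only the fibre through (1,0,·) is needed: R[1,0,:] = T[1,0,:] − Σₗ aₗ[1]bₗ[0]cₗ = [-10, -10, -8] − (-1)·(0)·(0, 1, 1) − (2)·(1)·(-1, -1, -2) = [-8, -8, -4]. Then w[k] = R[1,0,k] / 4 for each k, giving w = [-8, -8, -4] / 4 = (-2, -2, -1).

w = (-2, -2, -1)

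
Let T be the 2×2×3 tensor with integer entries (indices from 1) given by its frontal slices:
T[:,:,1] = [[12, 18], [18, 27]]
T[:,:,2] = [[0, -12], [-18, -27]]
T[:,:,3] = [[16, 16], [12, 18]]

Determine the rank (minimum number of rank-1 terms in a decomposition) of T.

2

Lower bound: the mode-1 unfolding of T (rows indexed by i, columns by (j,k) = (1,1), (1,2), (1,3), (2,1), (2,2), (2,3)) is [[12, 0, 16, 18, -12, 16], [18, -18, 12, 27, -27, 18]].
There the 2×2 minor on rows i ∈ {1, 2}, columns (j,k) ∈ {(1,1), (1,2)} is det [[12, 0], [18, -18]] = -216 ≠ 0, so this unfolding has rank ≥ 2; CP rank is at least every unfolding rank, so rank(T) ≥ 2. (Flattening ranks never certify an upper bound on CP rank; for that we must actually write T with 2 rank-1 terms.)
Upper bound — finding two terms. Write S_k = T[:,:,k] for the frontal slices: S₁ = [[12, 18], [18, 27]], S₂ = [[0, -12], [-18, -27]], S₃ = [[16, 16], [12, 18]].
If T = a₁ ⊗ b₁ ⊗ c₁ + a₂ ⊗ b₂ ⊗ c₂ then each S_k = c₁[k]·a₁b₁ᵀ + c₂[k]·a₂b₂ᵀ. S₁ and S₂ are linearly independent, so a₁b₁ᵀ and a₂b₂ᵀ must span the same plane of matrices: they are the rank-1 matrices of the form x·S₁ + y·S₂.
det(x·S₁ + y·S₂) is 216·xy − 216·y² = 216·(x − y)(y), vanishing at (x:y) = (1:1) and (1:0).
M₁ = S₁ + S₂ = [[12, 6], [0, 0]] = 6·[1, 0][2, 1]ᵀ and M₂ = S₁ = [[12, 18], [18, 27]] = 3·[2, 3][2, 3]ᵀ, so take a₁ = [1, 0], b₁ = [2, 1], a₂ = [2, 3], b₂ = [2, 3].
Each slice is an integer combination of E₁ = a₁b₁ᵀ and E₂ = a₂b₂ᵀ: S₁ = 3·E₂, S₂ = 6·E₁ − 3·E₂, S₃ = 4·E₁ + 2·E₂; reading off coefficients, c₁ = [0, 6, 4] and c₂ = [3, -3, 2].
Hence T = [1, 0] ⊗ [2, 1] ⊗ [0, 6, 4] + [2, 3] ⊗ [2, 3] ⊗ [3, -3, 2], so rank(T) ≤ 2.
These bounds meet, so rank(T) = 2.
Check entry T[2,1,1] = 18: (0)·(2)·(0) + (3)·(2)·(3) = 18.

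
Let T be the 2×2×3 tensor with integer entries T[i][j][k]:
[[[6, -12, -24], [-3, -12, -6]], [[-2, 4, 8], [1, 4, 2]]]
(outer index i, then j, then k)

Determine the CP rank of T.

Lower bound: the mode-3 unfolding of T (rows indexed by k, columns by (i,j) = (0,0), (0,1), (1,0), (1,1)) is [[6, -3, -2, 1], [-12, -12, 4, 4], [-24, -6, 8, 2]].
There the 2×2 minor on rows k ∈ {0, 1}, columns (i,j) ∈ {(0,0), (0,1)} is det [[6, -3], [-12, -12]] = -108 ≠ 0, so this unfolding has rank ≥ 2; CP rank is at least every unfolding rank, so rank(T) ≥ 2. (Flattening ranks never certify an upper bound on CP rank; for that we must actually write T with 2 rank-1 terms.)
Upper bound — finding two terms. Every mode-1 slice of T is a multiple of one matrix: T[i,:,:] = a[i]·M with a = [3, -1] and M = [[2, -4, -8], [-1, -4, -2]] (rows indexed by j, columns by k). So it suffices to write M as a sum of two rank-1 matrices.
Splitting M by its rows (j = 0, 1), M = [1, 0][2, -4, -8]ᵀ + [0, 1][-1, -4, -2]ᵀ.
Hence T = [3, -1] ⊗ [1, 0] ⊗ [2, -4, -8] + [3, -1] ⊗ [0, 1] ⊗ [-1, -4, -2], so rank(T) ≤ 2.
These bounds meet, so rank(T) = 2.

2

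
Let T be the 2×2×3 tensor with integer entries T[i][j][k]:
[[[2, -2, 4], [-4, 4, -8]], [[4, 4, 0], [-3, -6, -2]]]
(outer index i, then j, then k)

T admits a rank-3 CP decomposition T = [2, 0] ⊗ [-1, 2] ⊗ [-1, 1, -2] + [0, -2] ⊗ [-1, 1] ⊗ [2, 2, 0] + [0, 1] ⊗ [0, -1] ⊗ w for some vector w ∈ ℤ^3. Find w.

Subtract the known terms from T to get the rank-1 residual R = [0, 1] ⊗ [0, -1] ⊗ w, so R[i,j,k] = a[i]·b[j]·w[k]. Pick indices with nonzero a[1]·b[1] = (1)·(-1) = -1. Only the fibre through (1,1,·) is needed: R[1,1,:] = T[1,1,:] − Σₗ aₗ[1]bₗ[1]cₗ = [-3, -6, -2] − (0)·(2)·[-1, 1, -2] − (-2)·(1)·[2, 2, 0] = [1, -2, -2]. Then w[k] = R[1,1,k] / -1 for each k, giving w = [1, -2, -2] / -1 = [-1, 2, 2].

w = [-1, 2, 2]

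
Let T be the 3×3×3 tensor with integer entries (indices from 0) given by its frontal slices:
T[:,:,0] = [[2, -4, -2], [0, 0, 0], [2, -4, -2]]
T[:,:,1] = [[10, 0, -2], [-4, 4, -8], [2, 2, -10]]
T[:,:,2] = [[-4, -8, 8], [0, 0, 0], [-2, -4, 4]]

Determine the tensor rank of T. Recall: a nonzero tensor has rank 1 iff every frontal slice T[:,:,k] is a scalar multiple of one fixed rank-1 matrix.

3

Lower bound: the mode-2 unfolding of T (rows indexed by j, columns by (i,k) = (0,0), (0,1), (0,2), (1,0), (1,1), (1,2), (2,0), (2,1), (2,2)) is [[2, 10, -4, 0, -4, 0, 2, 2, -2], [-4, 0, -8, 0, 4, 0, -4, 2, -4], [-2, -2, 8, 0, -8, 0, -2, -10, 4]].
There the 3×3 minor on rows j ∈ {0, 1, 2}, columns (i,k) ∈ {(0,0), (0,1), (0,2)} is det [[2, 10, -4], [-4, 0, -8], [-2, -2, 8]] = 416 ≠ 0, so this unfolding has rank ≥ 3; CP rank is at least every unfolding rank, so rank(T) ≥ 3. (This is only a lower bound: in general the CP rank may exceed every unfolding rank, so we still need to exhibit 3 rank-1 terms summing to T.)
Upper bound: T is a sum of 3 rank-1 terms, T = [1, 0, 1] ⊗ [1, -2, -1] ⊗ [2, 2, 0] + [2, -2, -1] ⊗ [1, -1, 2] ⊗ [0, 2, 0] + [2, 0, 1] ⊗ [1, 2, -2] ⊗ [0, 2, -2] (one valid choice — decompositions are not unique — normalised so each a, b is primitive with positive first nonzero entry; check it by expanding all entries), so rank(T) ≤ 3.
These bounds meet, so rank(T) = 3.
Check entry T[0,0,1] = 10: (1)·(1)·(2) + (2)·(1)·(2) + (2)·(1)·(2) = 10.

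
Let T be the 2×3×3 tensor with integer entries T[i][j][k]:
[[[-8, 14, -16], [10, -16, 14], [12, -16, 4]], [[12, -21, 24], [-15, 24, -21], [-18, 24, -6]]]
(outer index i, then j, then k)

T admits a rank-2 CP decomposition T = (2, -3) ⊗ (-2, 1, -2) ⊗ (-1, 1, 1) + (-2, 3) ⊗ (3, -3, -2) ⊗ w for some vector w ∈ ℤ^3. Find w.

Subtract the known terms from T to get the rank-1 residual R = (-2, 3) ⊗ (3, -3, -2) ⊗ w, so R[i,j,k] = a[i]·b[j]·w[k]. Pick indices with nonzero a[0]·b[0] = (-2)·(3) = -6. Only the fibre through (0,0,·) is needed: R[0,0,:] = T[0,0,:] − Σₗ aₗ[0]bₗ[0]cₗ = [-8, 14, -16] − (2)·(-2)·(-1, 1, 1) = [-12, 18, -12]. Then w[k] = R[0,0,k] / -6 for each k, giving w = [-12, 18, -12] / -6 = (2, -3, 2).

w = (2, -3, 2)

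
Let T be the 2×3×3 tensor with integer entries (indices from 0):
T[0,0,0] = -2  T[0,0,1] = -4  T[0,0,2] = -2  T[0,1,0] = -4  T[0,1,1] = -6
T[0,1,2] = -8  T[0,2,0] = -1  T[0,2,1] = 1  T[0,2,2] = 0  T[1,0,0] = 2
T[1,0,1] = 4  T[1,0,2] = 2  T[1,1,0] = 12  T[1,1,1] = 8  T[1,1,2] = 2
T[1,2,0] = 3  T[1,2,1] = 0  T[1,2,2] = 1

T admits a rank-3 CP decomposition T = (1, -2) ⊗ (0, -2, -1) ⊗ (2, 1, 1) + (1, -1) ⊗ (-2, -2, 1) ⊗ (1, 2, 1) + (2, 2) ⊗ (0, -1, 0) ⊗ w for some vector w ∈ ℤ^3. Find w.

w = (-1, 0, 2)

Subtract the known terms from T to get the rank-1 residual R = (2, 2) ⊗ (0, -1, 0) ⊗ w, so R[i,j,k] = a[i]·b[j]·w[k]. Pick indices with nonzero a[0]·b[1] = (2)·(-1) = -2. Only the fibre through (0,1,·) is needed: R[0,1,:] = T[0,1,:] − Σₗ aₗ[0]bₗ[1]cₗ = [-4, -6, -8] − (1)·(-2)·(2, 1, 1) − (1)·(-2)·(1, 2, 1) = [2, 0, -4]. Then w[k] = R[0,1,k] / -2 for each k, giving w = [2, 0, -4] / -2 = (-1, 0, 2).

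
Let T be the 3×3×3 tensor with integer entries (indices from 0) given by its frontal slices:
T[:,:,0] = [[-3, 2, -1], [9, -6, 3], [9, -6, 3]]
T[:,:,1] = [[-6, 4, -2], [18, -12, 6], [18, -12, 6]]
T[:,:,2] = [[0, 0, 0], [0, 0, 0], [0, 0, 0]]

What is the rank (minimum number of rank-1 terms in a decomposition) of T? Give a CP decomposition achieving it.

Lower bound: T ≠ 0 (e.g. T[0,0,0] = -3), so rank(T) ≥ 1.
Upper bound: if T = a ∘ b ∘ c then every fibre of T is a multiple of the corresponding factor, so read the factors off the fibres through the nonzero entry T[0,0,0] = -3.
The mode-1 fibre T[:,0,0] = [-3, 9, 9] gives a = [1, -3, -3] (primitive direction); the mode-2 fibre T[0,:,0] = [-3, 2, -1] gives b = [3, -2, 1]; then c[k] = T[0,0,k] / (a[0]·b[0]) = [-3, -6, 0] / 3 = [-1, -2, 0].
Expanding [1, -3, -3] ∘ [3, -2, 1] ∘ [-1, -2, 0] reproduces all 27 entries of T, so T = [1, -3, -3] ∘ [3, -2, 1] ∘ [-1, -2, 0] and rank(T) ≤ 1.
These bounds meet, so rank(T) = 1.
Check entry T[2,2,1] = 6: (-3)·(1)·(-2) = 6.

rank(T) = 1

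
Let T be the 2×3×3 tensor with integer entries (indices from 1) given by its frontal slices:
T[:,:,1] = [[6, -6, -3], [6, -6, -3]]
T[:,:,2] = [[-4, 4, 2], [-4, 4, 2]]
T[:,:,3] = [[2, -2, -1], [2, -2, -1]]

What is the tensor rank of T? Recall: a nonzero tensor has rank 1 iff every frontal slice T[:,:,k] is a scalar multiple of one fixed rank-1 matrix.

1

Lower bound: T ≠ 0 (e.g. T[1,1,1] = 6), so rank(T) ≥ 1.
Upper bound: if T = a ⊗ b ⊗ c then every fibre of T is a multiple of the corresponding factor, so read the factors off the fibres through the nonzero entry T[1,1,1] = 6.
The mode-1 fibre T[:,1,1] = [6, 6] gives a = (1, 1) (primitive direction); the mode-2 fibre T[1,:,1] = [6, -6, -3] gives b = (2, -2, -1); then c[k] = T[1,1,k] / (a[1]·b[1]) = [6, -4, 2] / 2 = (3, -2, 1).
Expanding (1, 1) ⊗ (2, -2, -1) ⊗ (3, -2, 1) reproduces all 18 entries of T, so T = (1, 1) ⊗ (2, -2, -1) ⊗ (3, -2, 1) and rank(T) ≤ 1.
These bounds meet, so rank(T) = 1.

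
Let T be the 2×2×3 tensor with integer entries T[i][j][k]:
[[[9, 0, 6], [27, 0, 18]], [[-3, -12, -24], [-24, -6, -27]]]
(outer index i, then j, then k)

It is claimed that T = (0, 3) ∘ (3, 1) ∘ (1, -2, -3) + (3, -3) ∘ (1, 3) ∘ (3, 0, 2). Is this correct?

Reconstruct entry (1,0,0) from the claimed factors: Σₗ aₗ[1]bₗ[0]cₗ[0] = (3)·(3)·(1) + (-3)·(1)·(3) = 0, but T[1,0,0] = -3. The claim is false.

No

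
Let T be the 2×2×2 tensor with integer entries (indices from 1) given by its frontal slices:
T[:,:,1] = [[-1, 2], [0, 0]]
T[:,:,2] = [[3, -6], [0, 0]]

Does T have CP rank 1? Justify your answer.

Yes

If T = a (x) b (x) c then every fibre of T is a multiple of the corresponding factor, so read the factors off the fibres through the nonzero entry T[1,1,1] = -1.
The mode-1 fibre T[:,1,1] = [-1, 0] gives a = [1, 0] (primitive direction); the mode-2 fibre T[1,:,1] = [-1, 2] gives b = [1, -2]; then c[k] = T[1,1,k] / (a[1]·b[1]) = [-1, 3] / 1 = [-1, 3].
Expanding [1, 0] (x) [1, -2] (x) [-1, 3] reproduces all 8 entries of T, so T = [1, 0] (x) [1, -2] (x) [-1, 3] and rank(T) ≤ 1.
Equivalently every frontal slice T[:,:,k] is c[k] times the rank-1 matrix [1, 0] (x) [1, -2]. So T has rank 1 (it is nonzero).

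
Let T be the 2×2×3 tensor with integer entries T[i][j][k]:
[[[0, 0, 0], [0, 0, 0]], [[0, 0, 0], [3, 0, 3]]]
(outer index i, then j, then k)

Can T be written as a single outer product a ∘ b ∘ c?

Yes

If T = a ∘ b ∘ c then every fibre of T is a multiple of the corresponding factor, so read the factors off the fibres through the nonzero entry T[1,1,0] = 3.
The mode-1 fibre T[:,1,0] = [0, 3] gives a = [0, 1] (primitive direction); the mode-2 fibre T[1,:,0] = [0, 3] gives b = [0, 1]; then c[k] = T[1,1,k] / (a[1]·b[1]) = [3, 0, 3] / 1 = [3, 0, 3].
Expanding [0, 1] ∘ [0, 1] ∘ [3, 0, 3] reproduces all 12 entries of T, so T = [0, 1] ∘ [0, 1] ∘ [3, 0, 3] and rank(T) ≤ 1.
Equivalently every frontal slice T[:,:,k] is c[k] times the rank-1 matrix [0, 1] ∘ [0, 1]. So T has rank 1 (it is nonzero).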